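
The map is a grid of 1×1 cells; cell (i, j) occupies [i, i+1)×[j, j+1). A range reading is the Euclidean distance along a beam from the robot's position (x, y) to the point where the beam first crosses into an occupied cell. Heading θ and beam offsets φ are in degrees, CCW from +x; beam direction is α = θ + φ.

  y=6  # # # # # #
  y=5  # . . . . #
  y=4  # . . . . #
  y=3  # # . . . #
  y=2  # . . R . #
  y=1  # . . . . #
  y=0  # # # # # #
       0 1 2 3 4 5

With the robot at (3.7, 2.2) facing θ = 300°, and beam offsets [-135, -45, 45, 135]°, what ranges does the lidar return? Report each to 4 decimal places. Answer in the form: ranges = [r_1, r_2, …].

beam 1: φ=-135°, α=165°
  d=(-0.9659,0.2588)  start (3,2)  tX=0.7247 tY=3.0910  stride 1/|dx|=1.0353 1/|dy|=3.8637
    cross x-line → (2,2), t=0.7247
    cross x-line → (1,2), t=1.7600
    cross x-line → (0,2), t=2.7952 (wall)
  → r_1 = 2.7952
beam 2: φ=-45°, α=255°
  d=(-0.2588,-0.9659)  start (3,2)  tX=2.7046 tY=0.2071  stride 1/|dx|=3.8637 1/|dy|=1.0353
    cross y-line → (3,1), t=0.2071
    cross y-line → (3,0), t=1.2423 (wall)
  → r_2 = 1.2423
beam 3: φ=45°, α=345°
  d=(0.9659,-0.2588)  start (3,2)  tX=0.3106 tY=0.7727  stride 1/|dx|=1.0353 1/|dy|=3.8637
    cross x-line → (4,2), t=0.3106
    cross y-line → (4,1), t=0.7727
    cross x-line → (5,1), t=1.3459 (wall)
  → r_3 = 1.3459
beam 4: φ=135°, α=75°
  d=(0.2588,0.9659)  start (3,2)  tX=1.1591 tY=0.8282  stride 1/|dx|=3.8637 1/|dy|=1.0353
    cross y-line → (3,3), t=0.8282
    cross x-line → (4,3), t=1.1591
    cross y-line → (4,4), t=1.8635
    cross y-line → (4,5), t=2.8988
    cross y-line → (4,6), t=3.9340 (wall)
  → r_4 = 3.9340

ranges = [2.7952, 1.2423, 1.3459, 3.9340]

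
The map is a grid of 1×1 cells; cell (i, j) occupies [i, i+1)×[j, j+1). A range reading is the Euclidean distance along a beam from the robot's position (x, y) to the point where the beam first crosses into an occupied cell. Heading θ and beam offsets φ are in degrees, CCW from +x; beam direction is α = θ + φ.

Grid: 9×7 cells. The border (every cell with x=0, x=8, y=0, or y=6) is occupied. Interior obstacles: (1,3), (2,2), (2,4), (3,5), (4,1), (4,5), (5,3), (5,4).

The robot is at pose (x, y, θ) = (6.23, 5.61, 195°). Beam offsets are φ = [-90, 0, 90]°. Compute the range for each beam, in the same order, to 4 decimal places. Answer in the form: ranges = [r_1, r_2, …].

ranges = [0.4038, 1.2734, 4.7726]

beam 1: φ=-90°, α=105°
  d=(-0.2588,0.9659)  start (6,5)  tX=0.8887 tY=0.4038  stride 1/|dx|=3.8637 1/|dy|=1.0353
    cross y-line → (6,6), t=0.4038 (wall)
  → r_1 = 0.4038
beam 2: φ=0°, α=195°
  d=(-0.9659,-0.2588)  start (6,5)  tX=0.2381 tY=2.3569  stride 1/|dx|=1.0353 1/|dy|=3.8637
    cross x-line → (5,5), t=0.2381
    cross x-line → (4,5), t=1.2734 (wall)
  → r_2 = 1.2734
beam 3: φ=90°, α=285°
  d=(0.2588,-0.9659)  start (6,5)  tX=2.9751 tY=0.6315  stride 1/|dx|=3.8637 1/|dy|=1.0353
    cross y-line → (6,4), t=0.6315
    cross y-line → (6,3), t=1.6668
    cross y-line → (6,2), t=2.7021
    cross x-line → (7,2), t=2.9751
    cross y-line → (7,1), t=3.7373
    cross y-line → (7,0), t=4.7726 (wall)
  → r_3 = 4.7726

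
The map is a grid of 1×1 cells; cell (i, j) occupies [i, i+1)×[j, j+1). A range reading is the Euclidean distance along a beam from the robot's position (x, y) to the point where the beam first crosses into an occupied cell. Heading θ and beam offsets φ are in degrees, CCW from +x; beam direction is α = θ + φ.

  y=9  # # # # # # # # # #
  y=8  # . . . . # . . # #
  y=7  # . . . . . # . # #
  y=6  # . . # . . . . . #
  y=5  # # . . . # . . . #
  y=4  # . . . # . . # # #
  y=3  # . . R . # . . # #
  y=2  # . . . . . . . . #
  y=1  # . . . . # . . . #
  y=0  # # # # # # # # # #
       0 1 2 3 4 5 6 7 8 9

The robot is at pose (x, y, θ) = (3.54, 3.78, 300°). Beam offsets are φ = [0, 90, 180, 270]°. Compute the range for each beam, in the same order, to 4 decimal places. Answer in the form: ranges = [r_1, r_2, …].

ranges = [2.9200, 0.5312, 5.0800, 2.9329]

beam 1: φ=0°, α=300°
  d=(0.5000,-0.8660)  start (3,3)  tX=0.9200 tY=0.9007  stride 1/|dx|=2.0000 1/|dy|=1.1547
    cross y-line → (3,2), t=0.9007
    cross x-line → (4,2), t=0.9200
    cross y-line → (4,1), t=2.0554
    cross x-line → (5,1), t=2.9200 (wall)
  → r_1 = 2.9200
beam 2: φ=90°, α=30°
  d=(0.8660,0.5000)  start (3,3)  tX=0.5312 tY=0.4400  stride 1/|dx|=1.1547 1/|dy|=2.0000
    cross y-line → (3,4), t=0.4400
    cross x-line → (4,4), t=0.5312 (wall)
  → r_2 = 0.5312
beam 3: φ=180°, α=120°
  d=(-0.5000,0.8660)  start (3,3)  tX=1.0800 tY=0.2540  stride 1/|dx|=2.0000 1/|dy|=1.1547
    cross y-line → (3,4), t=0.2540
    cross x-line → (2,4), t=1.0800
    cross y-line → (2,5), t=1.4087
    cross y-line → (2,6), t=2.5634
    cross x-line → (1,6), t=3.0800
    cross y-line → (1,7), t=3.7181
    cross y-line → (1,8), t=4.8728
    cross x-line → (0,8), t=5.0800 (wall)
  → r_3 = 5.0800
beam 4: φ=270°, α=210°
  d=(-0.8660,-0.5000)  start (3,3)  tX=0.6235 tY=1.5600  stride 1/|dx|=1.1547 1/|dy|=2.0000
    cross x-line → (2,3), t=0.6235
    cross y-line → (2,2), t=1.5600
    cross x-line → (1,2), t=1.7782
    cross x-line → (0,2), t=2.9329 (wall)
  → r_4 = 2.9329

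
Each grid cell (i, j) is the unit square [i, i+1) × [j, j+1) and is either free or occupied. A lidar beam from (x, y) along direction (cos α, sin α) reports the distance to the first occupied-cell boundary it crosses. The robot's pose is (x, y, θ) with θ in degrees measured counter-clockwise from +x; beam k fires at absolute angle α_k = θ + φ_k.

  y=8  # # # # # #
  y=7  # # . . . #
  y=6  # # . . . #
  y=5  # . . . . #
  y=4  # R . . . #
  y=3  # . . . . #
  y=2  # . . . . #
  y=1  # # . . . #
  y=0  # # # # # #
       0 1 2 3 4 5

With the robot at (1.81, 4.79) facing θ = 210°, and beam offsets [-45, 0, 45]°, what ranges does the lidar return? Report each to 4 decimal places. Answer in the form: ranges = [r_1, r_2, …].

beam 1: φ=-45°, α=165°
  dir = (cos 165°, sin 165°) = (-0.9659, 0.2588); from cell (1,4)
  next x-line at t=0.8386, next y-line at t=0.8114; Δt_x=1.0353, Δt_y=3.8637
    y: enter (1,5) at t=0.8114
    x: enter (0,5) at t=0.8386 ← occupied
  → r_1 = 0.8386
beam 2: φ=0°, α=210°
  dir = (cos 210°, sin 210°) = (-0.8660, -0.5000); from cell (1,4)
  next x-line at t=0.9353, next y-line at t=1.5800; Δt_x=1.1547, Δt_y=2.0000
    x: enter (0,4) at t=0.9353 ← occupied
  → r_2 = 0.9353
beam 3: φ=45°, α=255°
  dir = (cos 255°, sin 255°) = (-0.2588, -0.9659); from cell (1,4)
  next x-line at t=3.1296, next y-line at t=0.8179; Δt_x=3.8637, Δt_y=1.0353
    y: enter (1,3) at t=0.8179
    y: enter (1,2) at t=1.8531
    y: enter (1,1) at t=2.8884 ← occupied
  → r_3 = 2.8884

ranges = [0.8386, 0.9353, 2.8884]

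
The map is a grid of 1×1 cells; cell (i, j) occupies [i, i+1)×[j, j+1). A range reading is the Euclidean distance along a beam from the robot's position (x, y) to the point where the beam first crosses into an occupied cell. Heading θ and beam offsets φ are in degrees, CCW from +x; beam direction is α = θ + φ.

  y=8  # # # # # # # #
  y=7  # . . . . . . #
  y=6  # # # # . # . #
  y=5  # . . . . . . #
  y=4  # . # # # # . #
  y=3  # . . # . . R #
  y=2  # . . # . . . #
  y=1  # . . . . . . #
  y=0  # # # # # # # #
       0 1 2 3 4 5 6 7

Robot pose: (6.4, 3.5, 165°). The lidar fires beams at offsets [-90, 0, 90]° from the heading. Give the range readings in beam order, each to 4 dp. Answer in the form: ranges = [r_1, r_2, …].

beam 1: φ=-90°, α=75°
  direction (0.2588, 0.9659); cell (6,3); t to first gridline: x 2.3182, y 0.5176 (then +3.8637 / +1.0353)
    (6,4) via y @ 0.5176
    (6,5) via y @ 1.5529
    (7,5) via x @ 2.3182  # hit
  → r_1 = 2.3182
beam 2: φ=0°, α=165°
  direction (-0.9659, 0.2588); cell (6,3); t to first gridline: x 0.4141, y 1.9319 (then +1.0353 / +3.8637)
    (5,3) via x @ 0.4141
    (4,3) via x @ 1.4494
    (4,4) via y @ 1.9319  # hit
  → r_2 = 1.9319
beam 3: φ=90°, α=255°
  direction (-0.2588, -0.9659); cell (6,3); t to first gridline: x 1.5455, y 0.5176 (then +3.8637 / +1.0353)
    (6,2) via y @ 0.5176
    (5,2) via x @ 1.5455
    (5,1) via y @ 1.5529
    (5,0) via y @ 2.5882  # hit
  → r_3 = 2.5882

ranges = [2.3182, 1.9319, 2.5882]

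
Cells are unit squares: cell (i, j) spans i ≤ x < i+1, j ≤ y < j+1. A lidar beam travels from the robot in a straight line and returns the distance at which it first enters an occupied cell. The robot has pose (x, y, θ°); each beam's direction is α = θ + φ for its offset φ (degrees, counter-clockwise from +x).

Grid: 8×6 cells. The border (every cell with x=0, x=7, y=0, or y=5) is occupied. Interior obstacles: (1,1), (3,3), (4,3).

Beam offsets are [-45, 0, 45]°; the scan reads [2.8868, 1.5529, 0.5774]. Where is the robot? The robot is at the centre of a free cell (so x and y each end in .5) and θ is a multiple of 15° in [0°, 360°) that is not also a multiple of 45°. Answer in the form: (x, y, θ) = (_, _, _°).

Candidates: 21 free-cell centres × 16 headings = 336 poses. Raycast each; keep the one whose scan matches to 4 dp.
  (1.5, 2.5, 240°): beam 1 = 0.5176 ≠ 2.8868 ✗
  (2.5, 3.5, 345°): beam 2 = 0.5176 ≠ 1.5529 ✗
  (6.5, 1.5, 210°): beam 1 = 5.6940 ≠ 2.8868 ✗
  …
  (3.5, 1.5, 195°): r_1=2.8868, r_2=1.5529, r_3=0.5774 — all match ✓
Only this pose fits every beam.

(x, y, θ) = (3.5, 1.5, 195°)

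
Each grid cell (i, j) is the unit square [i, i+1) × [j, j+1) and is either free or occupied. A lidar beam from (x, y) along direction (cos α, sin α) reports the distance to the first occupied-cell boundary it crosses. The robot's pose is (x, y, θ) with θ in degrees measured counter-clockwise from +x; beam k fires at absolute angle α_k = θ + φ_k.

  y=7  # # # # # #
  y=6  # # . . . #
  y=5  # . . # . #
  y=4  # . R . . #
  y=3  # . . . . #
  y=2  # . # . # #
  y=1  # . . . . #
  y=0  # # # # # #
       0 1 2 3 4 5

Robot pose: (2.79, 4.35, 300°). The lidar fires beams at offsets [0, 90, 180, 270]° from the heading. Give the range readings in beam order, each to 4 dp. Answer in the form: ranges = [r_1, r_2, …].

ranges = [2.4200, 1.3000, 1.9053, 2.0669]

beam 1: φ=0°, α=300°
  dir = (cos 300°, sin 300°) = (0.5000, -0.8660); from cell (2,4)
  next x-line at t=0.4200, next y-line at t=0.4041; Δt_x=2.0000, Δt_y=1.1547
    y: enter (2,3) at t=0.4041
    x: enter (3,3) at t=0.4200
    y: enter (3,2) at t=1.5588
    x: enter (4,2) at t=2.4200 ← occupied
  → r_1 = 2.4200
beam 2: φ=90°, α=30°
  dir = (cos 30°, sin 30°) = (0.8660, 0.5000); from cell (2,4)
  next x-line at t=0.2425, next y-line at t=1.3000; Δt_x=1.1547, Δt_y=2.0000
    x: enter (3,4) at t=0.2425
    y: enter (3,5) at t=1.3000 ← occupied
  → r_2 = 1.3000
beam 3: φ=180°, α=120°
  dir = (cos 120°, sin 120°) = (-0.5000, 0.8660); from cell (2,4)
  next x-line at t=1.5800, next y-line at t=0.7506; Δt_x=2.0000, Δt_y=1.1547
    y: enter (2,5) at t=0.7506
    x: enter (1,5) at t=1.5800
    y: enter (1,6) at t=1.9053 ← occupied
  → r_3 = 1.9053
beam 4: φ=270°, α=210°
  dir = (cos 210°, sin 210°) = (-0.8660, -0.5000); from cell (2,4)
  next x-line at t=0.9122, next y-line at t=0.7000; Δt_x=1.1547, Δt_y=2.0000
    y: enter (2,3) at t=0.7000
    x: enter (1,3) at t=0.9122
    x: enter (0,3) at t=2.0669 ← occupied
  → r_4 = 2.0669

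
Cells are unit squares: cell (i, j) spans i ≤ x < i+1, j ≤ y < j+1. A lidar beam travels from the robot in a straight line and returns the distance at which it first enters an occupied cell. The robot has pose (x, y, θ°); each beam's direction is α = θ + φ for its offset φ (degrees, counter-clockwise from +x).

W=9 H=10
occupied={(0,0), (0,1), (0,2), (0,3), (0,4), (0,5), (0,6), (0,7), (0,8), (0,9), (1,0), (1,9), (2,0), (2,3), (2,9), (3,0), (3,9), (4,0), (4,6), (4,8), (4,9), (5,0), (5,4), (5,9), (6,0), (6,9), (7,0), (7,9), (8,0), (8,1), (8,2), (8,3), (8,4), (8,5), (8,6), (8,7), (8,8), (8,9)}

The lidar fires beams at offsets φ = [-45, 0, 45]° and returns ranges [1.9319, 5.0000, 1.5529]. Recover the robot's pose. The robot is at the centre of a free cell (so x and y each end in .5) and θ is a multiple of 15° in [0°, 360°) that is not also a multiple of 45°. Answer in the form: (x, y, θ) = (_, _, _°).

Enumerate (i+0.5, j+0.5, θ) over the 52 free cells and 16 admissible headings. For each, cast all 3 beams and compare to the given ranges.
  (7.5, 6.5, 285°): beam 1 = 6.3509 ≠ 1.9319 ✗
  (2.5, 2.5, 60°): beam 1 = 5.6940 ≠ 1.9319 ✗
  (7.5, 7.5, 15°): beam 1 = 0.5774 ≠ 1.9319 ✗
  (2.5, 8.5, 150°): beam 1 = 0.5176 ≠ 1.9319 ✗
  (5.5, 5.5, 255°): beam 1 = 3.0000 ≠ 1.9319 ✗
  …
  (7.5, 4.5, 120°): r_1=1.9319, r_2=5.0000, r_3=1.5529 — all match ✓
Unique over the lattice → pose = (7.5, 4.5, 120°).

(x, y, θ) = (7.5, 4.5, 120°)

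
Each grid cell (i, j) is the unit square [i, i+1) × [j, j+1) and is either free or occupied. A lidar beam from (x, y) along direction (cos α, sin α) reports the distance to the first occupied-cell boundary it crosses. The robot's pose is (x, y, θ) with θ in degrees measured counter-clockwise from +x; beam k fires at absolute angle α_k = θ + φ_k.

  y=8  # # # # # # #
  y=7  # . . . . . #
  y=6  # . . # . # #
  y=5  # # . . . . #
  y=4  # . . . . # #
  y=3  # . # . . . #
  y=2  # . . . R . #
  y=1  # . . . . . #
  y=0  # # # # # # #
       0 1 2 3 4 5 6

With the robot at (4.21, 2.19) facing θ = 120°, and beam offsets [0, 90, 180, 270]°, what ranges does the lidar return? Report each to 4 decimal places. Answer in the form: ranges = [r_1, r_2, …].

beam 1: φ=0°, α=120°
  cosα=-0.5000 sinα=0.8660 | (4,2) | tMaxX 0.4200 tMaxY 0.9353 | tΔX 2.0000 tΔY 1.1547
    t=0.4200 [x] (3,2)
    t=0.9353 [y] (3,3)
    t=2.0900 [y] (3,4)
    t=2.4200 [x] (2,4)
    t=3.2447 [y] (2,5)
    t=4.3994 [y] (2,6)
    t=4.4200 [x] (1,6)
    t=5.5541 [y] (1,7)
    t=6.4200 [x] (0,7) — stop
  → r_1 = 6.4200
beam 2: φ=90°, α=210°
  cosα=-0.8660 sinα=-0.5000 | (4,2) | tMaxX 0.2425 tMaxY 0.3800 | tΔX 1.1547 tΔY 2.0000
    t=0.2425 [x] (3,2)
    t=0.3800 [y] (3,1)
    t=1.3972 [x] (2,1)
    t=2.3800 [y] (2,0) — stop
  → r_2 = 2.3800
beam 3: φ=180°, α=300°
  cosα=0.5000 sinα=-0.8660 | (4,2) | tMaxX 1.5800 tMaxY 0.2194 | tΔX 2.0000 tΔY 1.1547
    t=0.2194 [y] (4,1)
    t=1.3741 [y] (4,0) — stop
  → r_3 = 1.3741
beam 4: φ=270°, α=30°
  cosα=0.8660 sinα=0.5000 | (4,2) | tMaxX 0.9122 tMaxY 1.6200 | tΔX 1.1547 tΔY 2.0000
    t=0.9122 [x] (5,2)
    t=1.6200 [y] (5,3)
    t=2.0669 [x] (6,3) — stop
  → r_4 = 2.0669

ranges = [6.4200, 2.3800, 1.3741, 2.0669]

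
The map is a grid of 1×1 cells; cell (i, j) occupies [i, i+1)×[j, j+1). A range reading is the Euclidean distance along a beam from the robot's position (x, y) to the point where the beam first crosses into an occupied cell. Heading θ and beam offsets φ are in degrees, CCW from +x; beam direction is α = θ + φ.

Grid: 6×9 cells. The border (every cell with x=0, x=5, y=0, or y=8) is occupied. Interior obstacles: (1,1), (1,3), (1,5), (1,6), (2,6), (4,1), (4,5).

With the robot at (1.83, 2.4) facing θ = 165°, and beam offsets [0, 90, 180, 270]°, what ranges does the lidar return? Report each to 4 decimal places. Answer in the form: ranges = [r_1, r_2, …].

beam 1: φ=0°, α=165°
  dir = (cos 165°, sin 165°) = (-0.9659, 0.2588); from cell (1,2)
  next x-line at t=0.8593, next y-line at t=2.3182; Δt_x=1.0353, Δt_y=3.8637
    x: enter (0,2) at t=0.8593 ← occupied
  → r_1 = 0.8593
beam 2: φ=90°, α=255°
  dir = (cos 255°, sin 255°) = (-0.2588, -0.9659); from cell (1,2)
  next x-line at t=3.2069, next y-line at t=0.4141; Δt_x=3.8637, Δt_y=1.0353
    y: enter (1,1) at t=0.4141 ← occupied
  → r_2 = 0.4141
beam 3: φ=180°, α=345°
  dir = (cos 345°, sin 345°) = (0.9659, -0.2588); from cell (1,2)
  next x-line at t=0.1760, next y-line at t=1.5455; Δt_x=1.0353, Δt_y=3.8637
    x: enter (2,2) at t=0.1760
    x: enter (3,2) at t=1.2113
    y: enter (3,1) at t=1.5455
    x: enter (4,1) at t=2.2465 ← occupied
  → r_3 = 2.2465
beam 4: φ=270°, α=75°
  dir = (cos 75°, sin 75°) = (0.2588, 0.9659); from cell (1,2)
  next x-line at t=0.6568, next y-line at t=0.6212; Δt_x=3.8637, Δt_y=1.0353
    y: enter (1,3) at t=0.6212 ← occupied
  → r_4 = 0.6212

ranges = [0.8593, 0.4141, 2.2465, 0.6212]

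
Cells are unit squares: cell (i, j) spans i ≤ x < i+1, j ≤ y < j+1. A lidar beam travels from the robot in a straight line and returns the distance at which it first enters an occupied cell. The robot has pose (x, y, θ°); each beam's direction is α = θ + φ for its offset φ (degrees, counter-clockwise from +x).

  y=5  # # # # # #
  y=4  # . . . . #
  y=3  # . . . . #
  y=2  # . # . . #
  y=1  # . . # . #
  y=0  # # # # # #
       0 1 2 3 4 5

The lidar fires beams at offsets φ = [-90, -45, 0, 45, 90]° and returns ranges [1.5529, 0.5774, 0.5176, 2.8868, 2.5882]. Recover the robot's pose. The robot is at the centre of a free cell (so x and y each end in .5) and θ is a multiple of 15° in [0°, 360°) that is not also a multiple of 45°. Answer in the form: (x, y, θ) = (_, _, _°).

(x, y, θ) = (2.5, 3.5, 285°)

Candidates: 14 free-cell centres × 16 headings = 224 poses. Raycast each; keep the one whose scan matches to 4 dp.
  (2.5, 4.5, 60°): beam 1 = 2.8868 ≠ 1.5529 ✗
  (4.5, 3.5, 195°): beam 2 = 3.0000 ≠ 0.5774 ✗
  (1.5, 4.5, 105°): beam 1 = 1.9319 ≠ 1.5529 ✗
  …
  (2.5, 3.5, 285°): r_1=1.5529, r_2=0.5774, r_3=0.5176, r_4=2.8868, r_5=2.5882 — all match ✓
Only this pose fits every beam.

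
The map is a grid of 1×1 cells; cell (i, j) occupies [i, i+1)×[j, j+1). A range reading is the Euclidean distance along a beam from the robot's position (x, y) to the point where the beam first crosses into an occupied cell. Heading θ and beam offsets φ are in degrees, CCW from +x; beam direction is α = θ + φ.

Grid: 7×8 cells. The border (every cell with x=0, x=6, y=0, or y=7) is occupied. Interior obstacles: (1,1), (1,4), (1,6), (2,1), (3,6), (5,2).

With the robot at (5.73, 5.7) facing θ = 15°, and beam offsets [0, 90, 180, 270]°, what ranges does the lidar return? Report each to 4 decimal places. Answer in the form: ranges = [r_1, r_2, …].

beam 1: φ=0°, α=15°
  direction (0.9659, 0.2588); cell (5,5); t to first gridline: x 0.2795, y 1.1591 (then +1.0353 / +3.8637)
    (6,5) via x @ 0.2795  # hit
  → r_1 = 0.2795
beam 2: φ=90°, α=105°
  direction (-0.2588, 0.9659); cell (5,5); t to first gridline: x 2.8205, y 0.3106 (then +3.8637 / +1.0353)
    (5,6) via y @ 0.3106
    (5,7) via y @ 1.3459  # hit
  → r_2 = 1.3459
beam 3: φ=180°, α=195°
  direction (-0.9659, -0.2588); cell (5,5); t to first gridline: x 0.7558, y 2.7046 (then +1.0353 / +3.8637)
    (4,5) via x @ 0.7558
    (3,5) via x @ 1.7910
    (3,4) via y @ 2.7046
    (2,4) via x @ 2.8263
    (1,4) via x @ 3.8616  # hit
  → r_3 = 3.8616
beam 4: φ=270°, α=285°
  direction (0.2588, -0.9659); cell (5,5); t to first gridline: x 1.0432, y 0.7247 (then +3.8637 / +1.0353)
    (5,4) via y @ 0.7247
    (6,4) via x @ 1.0432  # hit
  → r_4 = 1.0432

ranges = [0.2795, 1.3459, 3.8616, 1.0432]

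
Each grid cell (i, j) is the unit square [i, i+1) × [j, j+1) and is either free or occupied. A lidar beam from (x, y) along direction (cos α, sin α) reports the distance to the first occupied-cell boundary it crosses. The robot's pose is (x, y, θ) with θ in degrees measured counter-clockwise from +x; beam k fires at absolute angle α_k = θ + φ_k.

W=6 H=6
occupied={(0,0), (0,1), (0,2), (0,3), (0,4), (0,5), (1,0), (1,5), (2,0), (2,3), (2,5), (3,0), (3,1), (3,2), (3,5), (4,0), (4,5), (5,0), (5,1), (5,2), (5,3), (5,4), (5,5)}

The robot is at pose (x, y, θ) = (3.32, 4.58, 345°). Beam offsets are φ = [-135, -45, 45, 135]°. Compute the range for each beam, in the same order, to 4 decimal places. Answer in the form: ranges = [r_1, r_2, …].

beam 1: φ=-135°, α=210°
  direction (-0.8660, -0.5000); cell (3,4); t to first gridline: x 0.3695, y 1.1600 (then +1.1547 / +2.0000)
    (2,4) via x @ 0.3695
    (2,3) via y @ 1.1600  # hit
  → r_1 = 1.1600
beam 2: φ=-45°, α=300°
  direction (0.5000, -0.8660); cell (3,4); t to first gridline: x 1.3600, y 0.6697 (then +2.0000 / +1.1547)
    (3,3) via y @ 0.6697
    (4,3) via x @ 1.3600
    (4,2) via y @ 1.8244
    (4,1) via y @ 2.9791
    (5,1) via x @ 3.3600  # hit
  → r_2 = 3.3600
beam 3: φ=45°, α=30°
  direction (0.8660, 0.5000); cell (3,4); t to first gridline: x 0.7852, y 0.8400 (then +1.1547 / +2.0000)
    (4,4) via x @ 0.7852
    (4,5) via y @ 0.8400  # hit
  → r_3 = 0.8400
beam 4: φ=135°, α=120°
  direction (-0.5000, 0.8660); cell (3,4); t to first gridline: x 0.6400, y 0.4850 (then +2.0000 / +1.1547)
    (3,5) via y @ 0.4850  # hit
  → r_4 = 0.4850

ranges = [1.1600, 3.3600, 0.8400, 0.4850]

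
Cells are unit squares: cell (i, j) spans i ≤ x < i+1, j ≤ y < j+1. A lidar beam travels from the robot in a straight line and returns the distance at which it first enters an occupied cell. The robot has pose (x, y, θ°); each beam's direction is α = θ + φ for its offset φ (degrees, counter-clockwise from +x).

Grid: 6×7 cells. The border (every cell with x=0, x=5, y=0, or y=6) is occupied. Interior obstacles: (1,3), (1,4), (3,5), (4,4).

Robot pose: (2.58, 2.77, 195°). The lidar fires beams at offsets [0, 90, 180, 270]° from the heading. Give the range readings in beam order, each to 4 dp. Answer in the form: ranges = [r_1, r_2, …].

ranges = [1.6357, 1.8324, 2.5054, 2.2409]

beam 1: φ=0°, α=195°
  dir = (cos 195°, sin 195°) = (-0.9659, -0.2588); from cell (2,2)
  next x-line at t=0.6005, next y-line at t=2.9751; Δt_x=1.0353, Δt_y=3.8637
    x: enter (1,2) at t=0.6005
    x: enter (0,2) at t=1.6357 ← occupied
  → r_1 = 1.6357
beam 2: φ=90°, α=285°
  dir = (cos 285°, sin 285°) = (0.2588, -0.9659); from cell (2,2)
  next x-line at t=1.6228, next y-line at t=0.7972; Δt_x=3.8637, Δt_y=1.0353
    y: enter (2,1) at t=0.7972
    x: enter (3,1) at t=1.6228
    y: enter (3,0) at t=1.8324 ← occupied
  → r_2 = 1.8324
beam 3: φ=180°, α=15°
  dir = (cos 15°, sin 15°) = (0.9659, 0.2588); from cell (2,2)
  next x-line at t=0.4348, next y-line at t=0.8887; Δt_x=1.0353, Δt_y=3.8637
    x: enter (3,2) at t=0.4348
    y: enter (3,3) at t=0.8887
    x: enter (4,3) at t=1.4701
    x: enter (5,3) at t=2.5054 ← occupied
  → r_3 = 2.5054
beam 4: φ=270°, α=105°
  dir = (cos 105°, sin 105°) = (-0.2588, 0.9659); from cell (2,2)
  next x-line at t=2.2409, next y-line at t=0.2381; Δt_x=3.8637, Δt_y=1.0353
    y: enter (2,3) at t=0.2381
    y: enter (2,4) at t=1.2734
    x: enter (1,4) at t=2.2409 ← occupied
  → r_4 = 2.2409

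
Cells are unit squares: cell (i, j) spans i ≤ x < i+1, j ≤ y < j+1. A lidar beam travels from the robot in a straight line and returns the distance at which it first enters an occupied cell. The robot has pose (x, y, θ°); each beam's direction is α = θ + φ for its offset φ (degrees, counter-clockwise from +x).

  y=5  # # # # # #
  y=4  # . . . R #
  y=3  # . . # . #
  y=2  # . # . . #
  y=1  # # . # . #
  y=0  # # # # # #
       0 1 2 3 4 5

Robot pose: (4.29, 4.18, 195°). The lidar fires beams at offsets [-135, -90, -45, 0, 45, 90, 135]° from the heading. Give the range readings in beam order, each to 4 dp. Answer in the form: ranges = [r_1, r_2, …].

ranges = [0.9469, 0.8489, 1.6400, 0.6955, 0.5800, 2.7432, 0.8198]

beam 1: φ=-135°, α=60°
  cosα=0.5000 sinα=0.8660 | (4,4) | tMaxX 1.4200 tMaxY 0.9469 | tΔX 2.0000 tΔY 1.1547
    t=0.9469 [y] (4,5) — stop
  → r_1 = 0.9469
beam 2: φ=-90°, α=105°
  cosα=-0.2588 sinα=0.9659 | (4,4) | tMaxX 1.1205 tMaxY 0.8489 | tΔX 3.8637 tΔY 1.0353
    t=0.8489 [y] (4,5) — stop
  → r_2 = 0.8489
beam 3: φ=-45°, α=150°
  cosα=-0.8660 sinα=0.5000 | (4,4) | tMaxX 0.3349 tMaxY 1.6400 | tΔX 1.1547 tΔY 2.0000
    t=0.3349 [x] (3,4)
    t=1.4896 [x] (2,4)
    t=1.6400 [y] (2,5) — stop
  → r_3 = 1.6400
beam 4: φ=0°, α=195°
  cosα=-0.9659 sinα=-0.2588 | (4,4) | tMaxX 0.3002 tMaxY 0.6955 | tΔX 1.0353 tΔY 3.8637
    t=0.3002 [x] (3,4)
    t=0.6955 [y] (3,3) — stop
  → r_4 = 0.6955
beam 5: φ=45°, α=240°
  cosα=-0.5000 sinα=-0.8660 | (4,4) | tMaxX 0.5800 tMaxY 0.2078 | tΔX 2.0000 tΔY 1.1547
    t=0.2078 [y] (4,3)
    t=0.5800 [x] (3,3) — stop
  → r_5 = 0.5800
beam 6: φ=90°, α=285°
  cosα=0.2588 sinα=-0.9659 | (4,4) | tMaxX 2.7432 tMaxY 0.1863 | tΔX 3.8637 tΔY 1.0353
    t=0.1863 [y] (4,3)
    t=1.2216 [y] (4,2)
    t=2.2569 [y] (4,1)
    t=2.7432 [x] (5,1) — stop
  → r_6 = 2.7432
beam 7: φ=135°, α=330°
  cosα=0.8660 sinα=-0.5000 | (4,4) | tMaxX 0.8198 tMaxY 0.3600 | tΔX 1.1547 tΔY 2.0000
    t=0.3600 [y] (4,3)
    t=0.8198 [x] (5,3) — stop
  → r_7 = 0.8198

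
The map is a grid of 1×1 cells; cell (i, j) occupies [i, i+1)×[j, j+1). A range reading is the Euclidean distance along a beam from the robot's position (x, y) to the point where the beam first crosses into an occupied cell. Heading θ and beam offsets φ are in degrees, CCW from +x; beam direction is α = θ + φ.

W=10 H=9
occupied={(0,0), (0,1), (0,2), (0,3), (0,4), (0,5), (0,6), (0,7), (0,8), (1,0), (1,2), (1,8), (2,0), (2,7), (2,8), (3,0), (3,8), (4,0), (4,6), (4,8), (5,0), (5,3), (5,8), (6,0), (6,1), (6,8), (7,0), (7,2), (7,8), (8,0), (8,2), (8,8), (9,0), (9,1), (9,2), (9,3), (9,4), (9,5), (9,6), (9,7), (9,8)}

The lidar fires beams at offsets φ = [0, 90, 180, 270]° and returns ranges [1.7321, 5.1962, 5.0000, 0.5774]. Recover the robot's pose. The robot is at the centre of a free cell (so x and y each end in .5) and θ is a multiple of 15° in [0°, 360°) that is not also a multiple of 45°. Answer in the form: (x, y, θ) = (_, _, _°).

(x, y, θ) = (7.5, 3.5, 30°)

Enumerate (i+0.5, j+0.5, θ) over the 49 free cells and 16 admissible headings. For each, cast all 4 beams and compare to the given ranges.
  (2.5, 3.5, 255°): beam 1 = 2.5882 ≠ 1.7321 ✗
  (5.5, 1.5, 240°): beam 1 = 0.5774 ≠ 1.7321 ✗
  (2.5, 1.5, 105°): beam 1 = 5.7956 ≠ 1.7321 ✗
  …
  (7.5, 3.5, 30°): r_1=1.7321, r_2=5.1962, r_3=5.0000, r_4=0.5774 — all match ✓
Only this pose fits every beam.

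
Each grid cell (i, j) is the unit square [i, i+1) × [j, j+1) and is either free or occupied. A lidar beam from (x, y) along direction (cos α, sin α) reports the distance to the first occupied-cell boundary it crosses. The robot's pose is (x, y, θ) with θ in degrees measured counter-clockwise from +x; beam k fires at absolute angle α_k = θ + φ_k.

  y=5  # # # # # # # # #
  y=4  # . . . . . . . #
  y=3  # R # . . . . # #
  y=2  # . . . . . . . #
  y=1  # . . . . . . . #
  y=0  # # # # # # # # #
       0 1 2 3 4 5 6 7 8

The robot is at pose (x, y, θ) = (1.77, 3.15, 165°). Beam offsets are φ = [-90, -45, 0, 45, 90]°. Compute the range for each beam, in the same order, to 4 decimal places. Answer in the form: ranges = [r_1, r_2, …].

beam 1: φ=-90°, α=75°
  dir = (cos 75°, sin 75°) = (0.2588, 0.9659); from cell (1,3)
  next x-line at t=0.8887, next y-line at t=0.8800; Δt_x=3.8637, Δt_y=1.0353
    y: enter (1,4) at t=0.8800
    x: enter (2,4) at t=0.8887
    y: enter (2,5) at t=1.9153 ← occupied
  → r_1 = 1.9153
beam 2: φ=-45°, α=120°
  dir = (cos 120°, sin 120°) = (-0.5000, 0.8660); from cell (1,3)
  next x-line at t=1.5400, next y-line at t=0.9815; Δt_x=2.0000, Δt_y=1.1547
    y: enter (1,4) at t=0.9815
    x: enter (0,4) at t=1.5400 ← occupied
  → r_2 = 1.5400
beam 3: φ=0°, α=165°
  dir = (cos 165°, sin 165°) = (-0.9659, 0.2588); from cell (1,3)
  next x-line at t=0.7972, next y-line at t=3.2841; Δt_x=1.0353, Δt_y=3.8637
    x: enter (0,3) at t=0.7972 ← occupied
  → r_3 = 0.7972
beam 4: φ=45°, α=210°
  dir = (cos 210°, sin 210°) = (-0.8660, -0.5000); from cell (1,3)
  next x-line at t=0.8891, next y-line at t=0.3000; Δt_x=1.1547, Δt_y=2.0000
    y: enter (1,2) at t=0.3000
    x: enter (0,2) at t=0.8891 ← occupied
  → r_4 = 0.8891
beam 5: φ=90°, α=255°
  dir = (cos 255°, sin 255°) = (-0.2588, -0.9659); from cell (1,3)
  next x-line at t=2.9751, next y-line at t=0.1553; Δt_x=3.8637, Δt_y=1.0353
    y: enter (1,2) at t=0.1553
    y: enter (1,1) at t=1.1906
    y: enter (1,0) at t=2.2258 ← occupied
  → r_5 = 2.2258

ranges = [1.9153, 1.5400, 0.7972, 0.8891, 2.2258]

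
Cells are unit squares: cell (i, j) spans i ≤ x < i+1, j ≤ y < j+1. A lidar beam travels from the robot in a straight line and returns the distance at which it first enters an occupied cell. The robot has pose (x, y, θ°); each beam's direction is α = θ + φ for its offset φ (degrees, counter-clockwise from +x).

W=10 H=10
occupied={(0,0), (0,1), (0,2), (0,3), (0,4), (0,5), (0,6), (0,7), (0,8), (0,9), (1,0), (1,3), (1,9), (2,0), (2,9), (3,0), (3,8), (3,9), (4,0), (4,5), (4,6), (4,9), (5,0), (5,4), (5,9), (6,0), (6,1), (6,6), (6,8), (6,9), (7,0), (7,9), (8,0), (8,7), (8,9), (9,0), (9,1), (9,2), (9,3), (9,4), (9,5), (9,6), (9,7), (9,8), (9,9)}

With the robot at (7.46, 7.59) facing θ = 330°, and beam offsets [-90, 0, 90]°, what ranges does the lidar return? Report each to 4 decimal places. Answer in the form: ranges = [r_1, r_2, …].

ranges = [0.9200, 0.6235, 1.6281]

beam 1: φ=-90°, α=240°
  cosα=-0.5000 sinα=-0.8660 | (7,7) | tMaxX 0.9200 tMaxY 0.6813 | tΔX 2.0000 tΔY 1.1547
    t=0.6813 [y] (7,6)
    t=0.9200 [x] (6,6) — stop
  → r_1 = 0.9200
beam 2: φ=0°, α=330°
  cosα=0.8660 sinα=-0.5000 | (7,7) | tMaxX 0.6235 tMaxY 1.1800 | tΔX 1.1547 tΔY 2.0000
    t=0.6235 [x] (8,7) — stop
  → r_2 = 0.6235
beam 3: φ=90°, α=60°
  cosα=0.5000 sinα=0.8660 | (7,7) | tMaxX 1.0800 tMaxY 0.4734 | tΔX 2.0000 tΔY 1.1547
    t=0.4734 [y] (7,8)
    t=1.0800 [x] (8,8)
    t=1.6281 [y] (8,9) — stop
  → r_3 = 1.6281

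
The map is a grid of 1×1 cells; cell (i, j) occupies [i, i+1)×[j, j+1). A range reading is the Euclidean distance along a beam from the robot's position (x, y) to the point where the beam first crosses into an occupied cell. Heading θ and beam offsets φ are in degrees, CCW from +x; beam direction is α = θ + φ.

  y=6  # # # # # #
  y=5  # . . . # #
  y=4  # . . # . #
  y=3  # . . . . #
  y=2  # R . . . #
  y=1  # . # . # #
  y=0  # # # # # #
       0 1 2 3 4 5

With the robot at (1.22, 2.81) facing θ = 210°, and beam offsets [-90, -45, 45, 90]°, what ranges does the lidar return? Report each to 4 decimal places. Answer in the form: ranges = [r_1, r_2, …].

ranges = [0.4400, 0.2278, 0.8500, 1.5600]

beam 1: φ=-90°, α=120°
  d=(-0.5000,0.8660)  start (1,2)  tX=0.4400 tY=0.2194  stride 1/|dx|=2.0000 1/|dy|=1.1547
    cross y-line → (1,3), t=0.2194
    cross x-line → (0,3), t=0.4400 (wall)
  → r_1 = 0.4400
beam 2: φ=-45°, α=165°
  d=(-0.9659,0.2588)  start (1,2)  tX=0.2278 tY=0.7341  stride 1/|dx|=1.0353 1/|dy|=3.8637
    cross x-line → (0,2), t=0.2278 (wall)
  → r_2 = 0.2278
beam 3: φ=45°, α=255°
  d=(-0.2588,-0.9659)  start (1,2)  tX=0.8500 tY=0.8386  stride 1/|dx|=3.8637 1/|dy|=1.0353
    cross y-line → (1,1), t=0.8386
    cross x-line → (0,1), t=0.8500 (wall)
  → r_3 = 0.8500
beam 4: φ=90°, α=300°
  d=(0.5000,-0.8660)  start (1,2)  tX=1.5600 tY=0.9353  stride 1/|dx|=2.0000 1/|dy|=1.1547
    cross y-line → (1,1), t=0.9353
    cross x-line → (2,1), t=1.5600 (wall)
  → r_4 = 1.5600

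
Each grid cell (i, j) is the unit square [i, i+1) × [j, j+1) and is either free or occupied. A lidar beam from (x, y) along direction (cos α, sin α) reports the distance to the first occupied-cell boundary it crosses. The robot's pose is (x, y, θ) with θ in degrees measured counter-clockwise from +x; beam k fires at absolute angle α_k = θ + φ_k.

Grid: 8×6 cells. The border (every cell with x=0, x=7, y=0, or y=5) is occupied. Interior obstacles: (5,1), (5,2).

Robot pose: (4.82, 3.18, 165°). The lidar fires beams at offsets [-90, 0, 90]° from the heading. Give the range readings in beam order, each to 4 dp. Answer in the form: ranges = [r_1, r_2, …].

ranges = [1.8842, 3.9548, 2.2569]

beam 1: φ=-90°, α=75°
  direction (0.2588, 0.9659); cell (4,3); t to first gridline: x 0.6955, y 0.8489 (then +3.8637 / +1.0353)
    (5,3) via x @ 0.6955
    (5,4) via y @ 0.8489
    (5,5) via y @ 1.8842  # hit
  → r_1 = 1.8842
beam 2: φ=0°, α=165°
  direction (-0.9659, 0.2588); cell (4,3); t to first gridline: x 0.8489, y 3.1682 (then +1.0353 / +3.8637)
    (3,3) via x @ 0.8489
    (2,3) via x @ 1.8842
    (1,3) via x @ 2.9195
    (1,4) via y @ 3.1682
    (0,4) via x @ 3.9548  # hit
  → r_2 = 3.9548
beam 3: φ=90°, α=255°
  direction (-0.2588, -0.9659); cell (4,3); t to first gridline: x 3.1682, y 0.1863 (then +3.8637 / +1.0353)
    (4,2) via y @ 0.1863
    (4,1) via y @ 1.2216
    (4,0) via y @ 2.2569  # hit
  → r_3 = 2.2569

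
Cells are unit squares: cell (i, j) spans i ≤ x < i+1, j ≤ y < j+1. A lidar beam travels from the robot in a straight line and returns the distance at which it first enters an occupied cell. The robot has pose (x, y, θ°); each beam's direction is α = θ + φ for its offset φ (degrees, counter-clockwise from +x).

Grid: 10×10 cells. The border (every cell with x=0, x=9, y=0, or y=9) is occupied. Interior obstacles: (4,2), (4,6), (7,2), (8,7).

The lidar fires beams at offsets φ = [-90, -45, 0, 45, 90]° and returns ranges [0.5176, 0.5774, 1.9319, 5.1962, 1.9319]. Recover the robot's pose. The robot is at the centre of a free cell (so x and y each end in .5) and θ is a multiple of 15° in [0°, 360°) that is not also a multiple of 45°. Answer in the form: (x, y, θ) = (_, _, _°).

The pose lattice has 60·16 = 960 candidates. Test each by forward raycasting.
  (7.5, 8.5, 240°): beam 1 = 1.0000 ≠ 0.5176 ✗
  (3.5, 8.5, 165°): beam 4 = 2.8868 ≠ 5.1962 ✗
  (1.5, 8.5, 120°): beam 1 = 1.0000 ≠ 0.5176 ✗
  (7.5, 8.5, 120°): beam 1 = 1.0000 ≠ 0.5176 ✗
  (5.5, 1.5, 255°): beam 1 = 4.6587 ≠ 0.5176 ✗
  …
  (5.5, 8.5, 165°): r_1=0.5176, r_2=0.5774, r_3=1.9319, r_4=5.1962, r_5=1.9319 — all match ✓
Unique over the lattice → pose = (5.5, 8.5, 165°).

(x, y, θ) = (5.5, 8.5, 165°)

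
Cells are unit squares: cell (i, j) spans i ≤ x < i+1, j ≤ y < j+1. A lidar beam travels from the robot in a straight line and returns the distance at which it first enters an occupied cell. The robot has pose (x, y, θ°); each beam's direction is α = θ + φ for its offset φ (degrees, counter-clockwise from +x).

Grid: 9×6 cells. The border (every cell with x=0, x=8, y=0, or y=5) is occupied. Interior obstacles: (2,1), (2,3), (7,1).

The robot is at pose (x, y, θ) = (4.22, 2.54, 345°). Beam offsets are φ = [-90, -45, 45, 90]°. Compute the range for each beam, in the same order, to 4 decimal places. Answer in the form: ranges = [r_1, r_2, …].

ranges = [1.5943, 1.7782, 4.3648, 2.5468]

beam 1: φ=-90°, α=255°
  d=(-0.2588,-0.9659)  start (4,2)  tX=0.8500 tY=0.5590  stride 1/|dx|=3.8637 1/|dy|=1.0353
    cross y-line → (4,1), t=0.5590
    cross x-line → (3,1), t=0.8500
    cross y-line → (3,0), t=1.5943 (wall)
  → r_1 = 1.5943
beam 2: φ=-45°, α=300°
  d=(0.5000,-0.8660)  start (4,2)  tX=1.5600 tY=0.6235  stride 1/|dx|=2.0000 1/|dy|=1.1547
    cross y-line → (4,1), t=0.6235
    cross x-line → (5,1), t=1.5600
    cross y-line → (5,0), t=1.7782 (wall)
  → r_2 = 1.7782
beam 3: φ=45°, α=30°
  d=(0.8660,0.5000)  start (4,2)  tX=0.9007 tY=0.9200  stride 1/|dx|=1.1547 1/|dy|=2.0000
    cross x-line → (5,2), t=0.9007
    cross y-line → (5,3), t=0.9200
    cross x-line → (6,3), t=2.0554
    cross y-line → (6,4), t=2.9200
    cross x-line → (7,4), t=3.2101
    cross x-line → (8,4), t=4.3648 (wall)
  → r_3 = 4.3648
beam 4: φ=90°, α=75°
  d=(0.2588,0.9659)  start (4,2)  tX=3.0137 tY=0.4762  stride 1/|dx|=3.8637 1/|dy|=1.0353
    cross y-line → (4,3), t=0.4762
    cross y-line → (4,4), t=1.5115
    cross y-line → (4,5), t=2.5468 (wall)
  → r_4 = 2.5468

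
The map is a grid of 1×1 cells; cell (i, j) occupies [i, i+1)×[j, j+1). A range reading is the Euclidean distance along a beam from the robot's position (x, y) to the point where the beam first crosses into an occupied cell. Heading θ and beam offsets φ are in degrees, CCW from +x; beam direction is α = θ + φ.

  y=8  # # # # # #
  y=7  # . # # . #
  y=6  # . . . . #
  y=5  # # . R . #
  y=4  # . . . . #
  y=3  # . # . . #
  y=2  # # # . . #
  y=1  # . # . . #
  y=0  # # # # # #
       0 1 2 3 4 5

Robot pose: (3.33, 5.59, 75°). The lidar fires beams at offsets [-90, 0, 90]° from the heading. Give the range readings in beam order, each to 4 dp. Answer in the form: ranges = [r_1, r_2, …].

beam 1: φ=-90°, α=345°
  direction (0.9659, -0.2588); cell (3,5); t to first gridline: x 0.6936, y 2.2796 (then +1.0353 / +3.8637)
    (4,5) via x @ 0.6936
    (5,5) via x @ 1.7289  # hit
  → r_1 = 1.7289
beam 2: φ=0°, α=75°
  direction (0.2588, 0.9659); cell (3,5); t to first gridline: x 2.5887, y 0.4245 (then +3.8637 / +1.0353)
    (3,6) via y @ 0.4245
    (3,7) via y @ 1.4597  # hit
  → r_2 = 1.4597
beam 3: φ=90°, α=165°
  direction (-0.9659, 0.2588); cell (3,5); t to first gridline: x 0.3416, y 1.5841 (then +1.0353 / +3.8637)
    (2,5) via x @ 0.3416
    (1,5) via x @ 1.3769  # hit
  → r_3 = 1.3769

ranges = [1.7289, 1.4597, 1.3769]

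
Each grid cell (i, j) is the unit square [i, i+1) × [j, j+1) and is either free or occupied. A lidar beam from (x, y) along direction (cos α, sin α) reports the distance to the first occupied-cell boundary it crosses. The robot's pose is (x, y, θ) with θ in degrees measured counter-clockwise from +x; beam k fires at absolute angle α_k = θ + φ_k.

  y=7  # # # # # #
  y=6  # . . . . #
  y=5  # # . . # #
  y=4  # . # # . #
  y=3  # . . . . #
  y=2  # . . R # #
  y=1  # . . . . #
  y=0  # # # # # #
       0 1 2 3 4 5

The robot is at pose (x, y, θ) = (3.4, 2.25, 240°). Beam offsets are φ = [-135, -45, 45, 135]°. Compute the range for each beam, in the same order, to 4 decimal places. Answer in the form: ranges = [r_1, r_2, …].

beam 1: φ=-135°, α=105°
  cosα=-0.2588 sinα=0.9659 | (3,2) | tMaxX 1.5455 tMaxY 0.7765 | tΔX 3.8637 tΔY 1.0353
    t=0.7765 [y] (3,3)
    t=1.5455 [x] (2,3)
    t=1.8117 [y] (2,4) — stop
  → r_1 = 1.8117
beam 2: φ=-45°, α=195°
  cosα=-0.9659 sinα=-0.2588 | (3,2) | tMaxX 0.4141 tMaxY 0.9659 | tΔX 1.0353 tΔY 3.8637
    t=0.4141 [x] (2,2)
    t=0.9659 [y] (2,1)
    t=1.4494 [x] (1,1)
    t=2.4847 [x] (0,1) — stop
  → r_2 = 2.4847
beam 3: φ=45°, α=285°
  cosα=0.2588 sinα=-0.9659 | (3,2) | tMaxX 2.3182 tMaxY 0.2588 | tΔX 3.8637 tΔY 1.0353
    t=0.2588 [y] (3,1)
    t=1.2941 [y] (3,0) — stop
  → r_3 = 1.2941
beam 4: φ=135°, α=15°
  cosα=0.9659 sinα=0.2588 | (3,2) | tMaxX 0.6212 tMaxY 2.8978 | tΔX 1.0353 tΔY 3.8637
    t=0.6212 [x] (4,2) — stop
  → r_4 = 0.6212

ranges = [1.8117, 2.4847, 1.2941, 0.6212]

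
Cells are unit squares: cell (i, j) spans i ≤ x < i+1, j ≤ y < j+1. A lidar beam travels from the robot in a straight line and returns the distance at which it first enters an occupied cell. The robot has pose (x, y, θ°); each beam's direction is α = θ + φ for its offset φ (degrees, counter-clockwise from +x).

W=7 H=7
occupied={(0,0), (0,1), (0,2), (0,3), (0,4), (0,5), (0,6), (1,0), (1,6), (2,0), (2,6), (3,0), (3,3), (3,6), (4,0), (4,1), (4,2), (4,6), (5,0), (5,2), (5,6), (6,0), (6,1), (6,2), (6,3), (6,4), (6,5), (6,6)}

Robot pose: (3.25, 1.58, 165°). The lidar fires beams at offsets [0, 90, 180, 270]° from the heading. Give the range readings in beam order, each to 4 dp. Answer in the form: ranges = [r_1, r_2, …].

ranges = [2.3294, 0.6005, 0.7765, 1.4701]

beam 1: φ=0°, α=165°
  direction (-0.9659, 0.2588); cell (3,1); t to first gridline: x 0.2588, y 1.6228 (then +1.0353 / +3.8637)
    (2,1) via x @ 0.2588
    (1,1) via x @ 1.2941
    (1,2) via y @ 1.6228
    (0,2) via x @ 2.3294  # hit
  → r_1 = 2.3294
beam 2: φ=90°, α=255°
  direction (-0.2588, -0.9659); cell (3,1); t to first gridline: x 0.9659, y 0.6005 (then +3.8637 / +1.0353)
    (3,0) via y @ 0.6005  # hit
  → r_2 = 0.6005
beam 3: φ=180°, α=345°
  direction (0.9659, -0.2588); cell (3,1); t to first gridline: x 0.7765, y 2.2409 (then +1.0353 / +3.8637)
    (4,1) via x @ 0.7765  # hit
  → r_3 = 0.7765
beam 4: φ=270°, α=75°
  direction (0.2588, 0.9659); cell (3,1); t to first gridline: x 2.8978, y 0.4348 (then +3.8637 / +1.0353)
    (3,2) via y @ 0.4348
    (3,3) via y @ 1.4701  # hit
  → r_4 = 1.4701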